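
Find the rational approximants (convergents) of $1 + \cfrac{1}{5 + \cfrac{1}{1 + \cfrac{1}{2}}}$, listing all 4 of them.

1/1, 6/5, 7/6, 20/17

Using the convergent recurrence p_i = a_i*p_{i-1} + p_{i-2}, q_i = a_i*q_{i-1} + q_{i-2} with p_{-2}=0, p_{-1}=1, q_{-2}=1, q_{-1}=0:
  i=0: a_0=1, p_0 = 1*1 + 0 = 1, q_0 = 1*0 + 1 = 1.
  i=1: a_1=5, p_1 = 5*1 + 1 = 6, q_1 = 5*1 + 0 = 5.
  i=2: a_2=1, p_2 = 1*6 + 1 = 7, q_2 = 1*5 + 1 = 6.
  i=3: a_3=2, p_3 = 2*7 + 6 = 20, q_3 = 2*6 + 5 = 17.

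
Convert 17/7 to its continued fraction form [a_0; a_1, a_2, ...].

[2; 2, 3]

Run the Euclidean algorithm on 17 and 7; the successive quotients are the partial quotients a_0, a_1, ... (each step inverts the fractional part left over by the previous one):
  17 = 2*7 + 3, so a_0 = 2.
  7 = 2*3 + 1, so a_1 = 2.
  3 = 3*1 + 0, so a_2 = 3.
The remainder reaches 0 after 3 divisions, so the expansion has 3 partial quotients, read off in order.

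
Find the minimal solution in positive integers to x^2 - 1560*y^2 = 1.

First expand sqrt(1560) as a continued fraction. With x_i = (sqrt(1560) + m_i)/d_i and (m_0, d_0) = (0, 1): a_0 = floor(sqrt(1560)) = 39, since 39^2 = 1521 <= 1560 < 1600 = 40^2.
Iterate m_{i+1} = d_i*a_i - m_i, d_{i+1} = (1560 - m_{i+1}^2)/d_i, a_{i+1} = floor((a_0 + m_{i+1})/d_{i+1}):
  m_1 = 1*39 - 0 = 39, d_1 = (1560 - 39^2)/1 = 39/1 = 39, a_1 = floor((39 + 39)/39) = 2.
  m_2 = 39*2 - 39 = 39, d_2 = (1560 - 39^2)/39 = 39/39 = 1, a_2 = floor((39 + 39)/1) = 78.
  m_3 = 1*78 - 39 = 39, d_3 = (1560 - 39^2)/1 = 39/1 = 39: (m_3, d_3) = (m_1, d_1) = (39, 39), so from here the quotients repeat a_1, a_2; the period length is 2.
So sqrt(1560) = [39; (2, 78)] with period length k = 2.
k is even, so the fundamental solution of x^2 - 1560y^2 = 1 is (p_{k-1}, q_{k-1}) = (p_1, q_1); compute convergents through index 1.
Convergents (p_i = a_i*p_{i-1} + p_{i-2}, q_i = a_i*q_{i-1} + q_{i-2} with p_{-2}=0, p_{-1}=1, q_{-2}=1, q_{-1}=0):
  i=0: a_0=39, p_0 = 39*1 + 0 = 39, q_0 = 39*0 + 1 = 1.
  i=1: a_1=2, p_1 = 2*39 + 1 = 79, q_1 = 2*1 + 0 = 2.
Check: 79^2 - 1560*2^2 = 6241 - 6240 = 1, so (x, y) = (79, 2) solves the equation, and by the theorem it is the least positive solution.

(x, y) = (79, 2)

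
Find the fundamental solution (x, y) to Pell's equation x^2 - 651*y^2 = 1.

(x, y) = (1735, 68)

First expand sqrt(651) as a continued fraction. With x_i = (sqrt(651) + m_i)/d_i and (m_0, d_0) = (0, 1): a_0 = floor(sqrt(651)) = 25, since 25^2 = 625 <= 651 < 676 = 26^2.
Iterate m_{i+1} = d_i*a_i - m_i, d_{i+1} = (651 - m_{i+1}^2)/d_i, a_{i+1} = floor((a_0 + m_{i+1})/d_{i+1}):
  m_1 = 1*25 - 0 = 25, d_1 = (651 - 25^2)/1 = 26/1 = 26, a_1 = floor((25 + 25)/26) = 1.
  m_2 = 26*1 - 25 = 1, d_2 = (651 - 1^2)/26 = 650/26 = 25, a_2 = floor((25 + 1)/25) = 1.
  m_3 = 25*1 - 1 = 24, d_3 = (651 - 24^2)/25 = 75/25 = 3, a_3 = floor((25 + 24)/3) = 16.
  m_4 = 3*16 - 24 = 24, d_4 = (651 - 24^2)/3 = 75/3 = 25, a_4 = floor((25 + 24)/25) = 1.
  m_5 = 25*1 - 24 = 1, d_5 = (651 - 1^2)/25 = 650/25 = 26, a_5 = floor((25 + 1)/26) = 1.
  m_6 = 26*1 - 1 = 25, d_6 = (651 - 25^2)/26 = 26/26 = 1, a_6 = floor((25 + 25)/1) = 50.
  m_7 = 1*50 - 25 = 25, d_7 = (651 - 25^2)/1 = 26/1 = 26: (m_7, d_7) = (m_1, d_1) = (25, 26), so from here the quotients repeat a_1, ..., a_6; the period length is 6.
So sqrt(651) = [25; (1, 1, 16, 1, 1, 50)] with period length k = 6.
k is even, so the fundamental solution of x^2 - 651y^2 = 1 is (p_{k-1}, q_{k-1}) = (p_5, q_5); compute convergents through index 5.
Convergents (p_i = a_i*p_{i-1} + p_{i-2}, q_i = a_i*q_{i-1} + q_{i-2} with p_{-2}=0, p_{-1}=1, q_{-2}=1, q_{-1}=0):
  i=0: a_0=25, p_0 = 25*1 + 0 = 25, q_0 = 25*0 + 1 = 1.
  i=1: a_1=1, p_1 = 1*25 + 1 = 26, q_1 = 1*1 + 0 = 1.
  i=2: a_2=1, p_2 = 1*26 + 25 = 51, q_2 = 1*1 + 1 = 2.
  i=3: a_3=16, p_3 = 16*51 + 26 = 842, q_3 = 16*2 + 1 = 33.
  i=4: a_4=1, p_4 = 1*842 + 51 = 893, q_4 = 1*33 + 2 = 35.
  i=5: a_5=1, p_5 = 1*893 + 842 = 1735, q_5 = 1*35 + 33 = 68.
Check: 1735^2 - 651*68^2 = 3010225 - 3010224 = 1, so (x, y) = (1735, 68) solves the equation, and by the theorem it is the least positive solution.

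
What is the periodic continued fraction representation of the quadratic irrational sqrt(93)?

Write x_i = (sqrt(93) + m_i)/d_i with (m_0, d_0) = (0, 1). a_0 = floor(sqrt(93)) = 9, since 9^2 = 81 <= 93 < 100 = 10^2.
Iterate m_{i+1} = d_i*a_i - m_i, d_{i+1} = (93 - m_{i+1}^2)/d_i, a_{i+1} = floor((a_0 + m_{i+1})/d_{i+1}):
  m_1 = 1*9 - 0 = 9, d_1 = (93 - 9^2)/1 = 12/1 = 12, a_1 = floor((9 + 9)/12) = 1.
  m_2 = 12*1 - 9 = 3, d_2 = (93 - 3^2)/12 = 84/12 = 7, a_2 = floor((9 + 3)/7) = 1.
  m_3 = 7*1 - 3 = 4, d_3 = (93 - 4^2)/7 = 77/7 = 11, a_3 = floor((9 + 4)/11) = 1.
  m_4 = 11*1 - 4 = 7, d_4 = (93 - 7^2)/11 = 44/11 = 4, a_4 = floor((9 + 7)/4) = 4.
  m_5 = 4*4 - 7 = 9, d_5 = (93 - 9^2)/4 = 12/4 = 3, a_5 = floor((9 + 9)/3) = 6.
  m_6 = 3*6 - 9 = 9, d_6 = (93 - 9^2)/3 = 12/3 = 4, a_6 = floor((9 + 9)/4) = 4.
  m_7 = 4*4 - 9 = 7, d_7 = (93 - 7^2)/4 = 44/4 = 11, a_7 = floor((9 + 7)/11) = 1.
  m_8 = 11*1 - 7 = 4, d_8 = (93 - 4^2)/11 = 77/11 = 7, a_8 = floor((9 + 4)/7) = 1.
  m_9 = 7*1 - 4 = 3, d_9 = (93 - 3^2)/7 = 84/7 = 12, a_9 = floor((9 + 3)/12) = 1.
  m_10 = 12*1 - 3 = 9, d_10 = (93 - 9^2)/12 = 12/12 = 1, a_10 = floor((9 + 9)/1) = 18.
  m_11 = 1*18 - 9 = 9, d_11 = (93 - 9^2)/1 = 12/1 = 12: (m_11, d_11) = (m_1, d_1) = (9, 12), so from here the quotients repeat a_1, ..., a_10; the period length is 10.
Hence the expansion of sqrt(93) is a_0 = 9 followed by the repeating block 1, 1, 1, 4, 6, 4, 1, 1, 1, 18 (period 10).

[9; (1, 1, 1, 4, 6, 4, 1, 1, 1, 18)]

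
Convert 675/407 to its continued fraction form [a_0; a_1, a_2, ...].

Run the Euclidean algorithm on 675 and 407; the successive quotients are the partial quotients a_0, a_1, ... (each step inverts the fractional part left over by the previous one):
  675 = 1*407 + 268, so a_0 = 1.
  407 = 1*268 + 139, so a_1 = 1.
  268 = 1*139 + 129, so a_2 = 1.
  139 = 1*129 + 10, so a_3 = 1.
  129 = 12*10 + 9, so a_4 = 12.
  10 = 1*9 + 1, so a_5 = 1.
  9 = 9*1 + 0, so a_6 = 9.
The remainder reaches 0 after 7 divisions, so the expansion has 7 partial quotients, read off in order.

[1; 1, 1, 1, 12, 1, 9]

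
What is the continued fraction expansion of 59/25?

[2; 2, 1, 3, 2]

Run the Euclidean algorithm on 59 and 25; the successive quotients are the partial quotients a_0, a_1, ... (each step inverts the fractional part left over by the previous one):
  59 = 2*25 + 9, so a_0 = 2.
  25 = 2*9 + 7, so a_1 = 2.
  9 = 1*7 + 2, so a_2 = 1.
  7 = 3*2 + 1, so a_3 = 3.
  2 = 2*1 + 0, so a_4 = 2.
The remainder reaches 0 after 5 divisions, so the expansion has 5 partial quotients, read off in order.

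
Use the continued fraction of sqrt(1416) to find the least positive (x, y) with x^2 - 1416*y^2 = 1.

First expand sqrt(1416) as a continued fraction. With x_i = (sqrt(1416) + m_i)/d_i and (m_0, d_0) = (0, 1): a_0 = floor(sqrt(1416)) = 37, since 37^2 = 1369 <= 1416 < 1444 = 38^2.
Iterate m_{i+1} = d_i*a_i - m_i, d_{i+1} = (1416 - m_{i+1}^2)/d_i, a_{i+1} = floor((a_0 + m_{i+1})/d_{i+1}):
  m_1 = 1*37 - 0 = 37, d_1 = (1416 - 37^2)/1 = 47/1 = 47, a_1 = floor((37 + 37)/47) = 1.
  m_2 = 47*1 - 37 = 10, d_2 = (1416 - 10^2)/47 = 1316/47 = 28, a_2 = floor((37 + 10)/28) = 1.
  m_3 = 28*1 - 10 = 18, d_3 = (1416 - 18^2)/28 = 1092/28 = 39, a_3 = floor((37 + 18)/39) = 1.
  m_4 = 39*1 - 18 = 21, d_4 = (1416 - 21^2)/39 = 975/39 = 25, a_4 = floor((37 + 21)/25) = 2.
  m_5 = 25*2 - 21 = 29, d_5 = (1416 - 29^2)/25 = 575/25 = 23, a_5 = floor((37 + 29)/23) = 2.
  m_6 = 23*2 - 29 = 17, d_6 = (1416 - 17^2)/23 = 1127/23 = 49, a_6 = floor((37 + 17)/49) = 1.
  m_7 = 49*1 - 17 = 32, d_7 = (1416 - 32^2)/49 = 392/49 = 8, a_7 = floor((37 + 32)/8) = 8.
  m_8 = 8*8 - 32 = 32, d_8 = (1416 - 32^2)/8 = 392/8 = 49, a_8 = floor((37 + 32)/49) = 1.
  m_9 = 49*1 - 32 = 17, d_9 = (1416 - 17^2)/49 = 1127/49 = 23, a_9 = floor((37 + 17)/23) = 2.
  m_10 = 23*2 - 17 = 29, d_10 = (1416 - 29^2)/23 = 575/23 = 25, a_10 = floor((37 + 29)/25) = 2.
  m_11 = 25*2 - 29 = 21, d_11 = (1416 - 21^2)/25 = 975/25 = 39, a_11 = floor((37 + 21)/39) = 1.
  m_12 = 39*1 - 21 = 18, d_12 = (1416 - 18^2)/39 = 1092/39 = 28, a_12 = floor((37 + 18)/28) = 1.
  m_13 = 28*1 - 18 = 10, d_13 = (1416 - 10^2)/28 = 1316/28 = 47, a_13 = floor((37 + 10)/47) = 1.
  m_14 = 47*1 - 10 = 37, d_14 = (1416 - 37^2)/47 = 47/47 = 1, a_14 = floor((37 + 37)/1) = 74.
  m_15 = 1*74 - 37 = 37, d_15 = (1416 - 37^2)/1 = 47/1 = 47: (m_15, d_15) = (m_1, d_1) = (37, 47), so from here the quotients repeat a_1, ..., a_14; the period length is 14.
So sqrt(1416) = [37; (1, 1, 1, 2, 2, 1, 8, 1, 2, 2, 1, 1, 1, 74)] with period length k = 14.
k is even, so the fundamental solution of x^2 - 1416y^2 = 1 is (p_{k-1}, q_{k-1}) = (p_13, q_13); compute convergents through index 13.
Convergents (p_i = a_i*p_{i-1} + p_{i-2}, q_i = a_i*q_{i-1} + q_{i-2} with p_{-2}=0, p_{-1}=1, q_{-2}=1, q_{-1}=0):
  i=0: a_0=37, p_0 = 37*1 + 0 = 37, q_0 = 37*0 + 1 = 1.
  i=1: a_1=1, p_1 = 1*37 + 1 = 38, q_1 = 1*1 + 0 = 1.
  i=2: a_2=1, p_2 = 1*38 + 37 = 75, q_2 = 1*1 + 1 = 2.
  i=3: a_3=1, p_3 = 1*75 + 38 = 113, q_3 = 1*2 + 1 = 3.
  i=4: a_4=2, p_4 = 2*113 + 75 = 301, q_4 = 2*3 + 2 = 8.
  i=5: a_5=2, p_5 = 2*301 + 113 = 715, q_5 = 2*8 + 3 = 19.
  i=6: a_6=1, p_6 = 1*715 + 301 = 1016, q_6 = 1*19 + 8 = 27.
  i=7: a_7=8, p_7 = 8*1016 + 715 = 8843, q_7 = 8*27 + 19 = 235.
  i=8: a_8=1, p_8 = 1*8843 + 1016 = 9859, q_8 = 1*235 + 27 = 262.
  i=9: a_9=2, p_9 = 2*9859 + 8843 = 28561, q_9 = 2*262 + 235 = 759.
  i=10: a_10=2, p_10 = 2*28561 + 9859 = 66981, q_10 = 2*759 + 262 = 1780.
  i=11: a_11=1, p_11 = 1*66981 + 28561 = 95542, q_11 = 1*1780 + 759 = 2539.
  i=12: a_12=1, p_12 = 1*95542 + 66981 = 162523, q_12 = 1*2539 + 1780 = 4319.
  i=13: a_13=1, p_13 = 1*162523 + 95542 = 258065, q_13 = 1*4319 + 2539 = 6858.
Check: 258065^2 - 1416*6858^2 = 66597544225 - 66597544224 = 1, so (x, y) = (258065, 6858) solves the equation, and by the theorem it is the least positive solution.

(x, y) = (258065, 6858)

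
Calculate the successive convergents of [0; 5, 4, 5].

0/1, 1/5, 4/21, 21/110

Using the convergent recurrence p_i = a_i*p_{i-1} + p_{i-2}, q_i = a_i*q_{i-1} + q_{i-2} with p_{-2}=0, p_{-1}=1, q_{-2}=1, q_{-1}=0:
  i=0: a_0=0, p_0 = 0*1 + 0 = 0, q_0 = 0*0 + 1 = 1.
  i=1: a_1=5, p_1 = 5*0 + 1 = 1, q_1 = 5*1 + 0 = 5.
  i=2: a_2=4, p_2 = 4*1 + 0 = 4, q_2 = 4*5 + 1 = 21.
  i=3: a_3=5, p_3 = 5*4 + 1 = 21, q_3 = 5*21 + 5 = 110.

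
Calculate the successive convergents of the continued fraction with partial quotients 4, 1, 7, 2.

Using the convergent recurrence p_i = a_i*p_{i-1} + p_{i-2}, q_i = a_i*q_{i-1} + q_{i-2} with p_{-2}=0, p_{-1}=1, q_{-2}=1, q_{-1}=0:
  i=0: a_0=4, p_0 = 4*1 + 0 = 4, q_0 = 4*0 + 1 = 1.
  i=1: a_1=1, p_1 = 1*4 + 1 = 5, q_1 = 1*1 + 0 = 1.
  i=2: a_2=7, p_2 = 7*5 + 4 = 39, q_2 = 7*1 + 1 = 8.
  i=3: a_3=2, p_3 = 2*39 + 5 = 83, q_3 = 2*8 + 1 = 17.

4/1, 5/1, 39/8, 83/17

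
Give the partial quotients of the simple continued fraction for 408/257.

Run the Euclidean algorithm on 408 and 257; the successive quotients are the partial quotients a_0, a_1, ... (each step inverts the fractional part left over by the previous one):
  408 = 1*257 + 151, so a_0 = 1.
  257 = 1*151 + 106, so a_1 = 1.
  151 = 1*106 + 45, so a_2 = 1.
  106 = 2*45 + 16, so a_3 = 2.
  45 = 2*16 + 13, so a_4 = 2.
  16 = 1*13 + 3, so a_5 = 1.
  13 = 4*3 + 1, so a_6 = 4.
  3 = 3*1 + 0, so a_7 = 3.
The remainder reaches 0 after 8 divisions, so the expansion has 8 partial quotients, read off in order.

[1; 1, 1, 2, 2, 1, 4, 3]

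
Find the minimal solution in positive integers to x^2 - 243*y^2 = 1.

First expand sqrt(243) as a continued fraction. With x_i = (sqrt(243) + m_i)/d_i and (m_0, d_0) = (0, 1): a_0 = floor(sqrt(243)) = 15, since 15^2 = 225 <= 243 < 256 = 16^2.
Iterate m_{i+1} = d_i*a_i - m_i, d_{i+1} = (243 - m_{i+1}^2)/d_i, a_{i+1} = floor((a_0 + m_{i+1})/d_{i+1}):
  m_1 = 1*15 - 0 = 15, d_1 = (243 - 15^2)/1 = 18/1 = 18, a_1 = floor((15 + 15)/18) = 1.
  m_2 = 18*1 - 15 = 3, d_2 = (243 - 3^2)/18 = 234/18 = 13, a_2 = floor((15 + 3)/13) = 1.
  m_3 = 13*1 - 3 = 10, d_3 = (243 - 10^2)/13 = 143/13 = 11, a_3 = floor((15 + 10)/11) = 2.
  m_4 = 11*2 - 10 = 12, d_4 = (243 - 12^2)/11 = 99/11 = 9, a_4 = floor((15 + 12)/9) = 3.
  m_5 = 9*3 - 12 = 15, d_5 = (243 - 15^2)/9 = 18/9 = 2, a_5 = floor((15 + 15)/2) = 15.
  m_6 = 2*15 - 15 = 15, d_6 = (243 - 15^2)/2 = 18/2 = 9, a_6 = floor((15 + 15)/9) = 3.
  m_7 = 9*3 - 15 = 12, d_7 = (243 - 12^2)/9 = 99/9 = 11, a_7 = floor((15 + 12)/11) = 2.
  m_8 = 11*2 - 12 = 10, d_8 = (243 - 10^2)/11 = 143/11 = 13, a_8 = floor((15 + 10)/13) = 1.
  m_9 = 13*1 - 10 = 3, d_9 = (243 - 3^2)/13 = 234/13 = 18, a_9 = floor((15 + 3)/18) = 1.
  m_10 = 18*1 - 3 = 15, d_10 = (243 - 15^2)/18 = 18/18 = 1, a_10 = floor((15 + 15)/1) = 30.
  m_11 = 1*30 - 15 = 15, d_11 = (243 - 15^2)/1 = 18/1 = 18: (m_11, d_11) = (m_1, d_1) = (15, 18), so from here the quotients repeat a_1, ..., a_10; the period length is 10.
So sqrt(243) = [15; (1, 1, 2, 3, 15, 3, 2, 1, 1, 30)] with period length k = 10.
k is even, so the fundamental solution of x^2 - 243y^2 = 1 is (p_{k-1}, q_{k-1}) = (p_9, q_9); compute convergents through index 9.
Convergents (p_i = a_i*p_{i-1} + p_{i-2}, q_i = a_i*q_{i-1} + q_{i-2} with p_{-2}=0, p_{-1}=1, q_{-2}=1, q_{-1}=0):
  i=0: a_0=15, p_0 = 15*1 + 0 = 15, q_0 = 15*0 + 1 = 1.
  i=1: a_1=1, p_1 = 1*15 + 1 = 16, q_1 = 1*1 + 0 = 1.
  i=2: a_2=1, p_2 = 1*16 + 15 = 31, q_2 = 1*1 + 1 = 2.
  i=3: a_3=2, p_3 = 2*31 + 16 = 78, q_3 = 2*2 + 1 = 5.
  i=4: a_4=3, p_4 = 3*78 + 31 = 265, q_4 = 3*5 + 2 = 17.
  i=5: a_5=15, p_5 = 15*265 + 78 = 4053, q_5 = 15*17 + 5 = 260.
  i=6: a_6=3, p_6 = 3*4053 + 265 = 12424, q_6 = 3*260 + 17 = 797.
  i=7: a_7=2, p_7 = 2*12424 + 4053 = 28901, q_7 = 2*797 + 260 = 1854.
  i=8: a_8=1, p_8 = 1*28901 + 12424 = 41325, q_8 = 1*1854 + 797 = 2651.
  i=9: a_9=1, p_9 = 1*41325 + 28901 = 70226, q_9 = 1*2651 + 1854 = 4505.
Check: 70226^2 - 243*4505^2 = 4931691076 - 4931691075 = 1, so (x, y) = (70226, 4505) solves the equation, and by the theorem it is the least positive solution.

(x, y) = (70226, 4505)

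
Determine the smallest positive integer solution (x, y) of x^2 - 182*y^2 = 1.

(x, y) = (27, 2)

First expand sqrt(182) as a continued fraction. With x_i = (sqrt(182) + m_i)/d_i and (m_0, d_0) = (0, 1): a_0 = floor(sqrt(182)) = 13, since 13^2 = 169 <= 182 < 196 = 14^2.
Iterate m_{i+1} = d_i*a_i - m_i, d_{i+1} = (182 - m_{i+1}^2)/d_i, a_{i+1} = floor((a_0 + m_{i+1})/d_{i+1}):
  m_1 = 1*13 - 0 = 13, d_1 = (182 - 13^2)/1 = 13/1 = 13, a_1 = floor((13 + 13)/13) = 2.
  m_2 = 13*2 - 13 = 13, d_2 = (182 - 13^2)/13 = 13/13 = 1, a_2 = floor((13 + 13)/1) = 26.
  m_3 = 1*26 - 13 = 13, d_3 = (182 - 13^2)/1 = 13/1 = 13: (m_3, d_3) = (m_1, d_1) = (13, 13), so from here the quotients repeat a_1, a_2; the period length is 2.
So sqrt(182) = [13; (2, 26)] with period length k = 2.
k is even, so the fundamental solution of x^2 - 182y^2 = 1 is (p_{k-1}, q_{k-1}) = (p_1, q_1); compute convergents through index 1.
Convergents (p_i = a_i*p_{i-1} + p_{i-2}, q_i = a_i*q_{i-1} + q_{i-2} with p_{-2}=0, p_{-1}=1, q_{-2}=1, q_{-1}=0):
  i=0: a_0=13, p_0 = 13*1 + 0 = 13, q_0 = 13*0 + 1 = 1.
  i=1: a_1=2, p_1 = 2*13 + 1 = 27, q_1 = 2*1 + 0 = 2.
Check: 27^2 - 182*2^2 = 729 - 728 = 1, so (x, y) = (27, 2) solves the equation, and by the theorem it is the least positive solution.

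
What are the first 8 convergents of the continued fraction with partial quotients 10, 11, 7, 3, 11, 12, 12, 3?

Using the convergent recurrence p_i = a_i*p_{i-1} + p_{i-2}, q_i = a_i*q_{i-1} + q_{i-2} with p_{-2}=0, p_{-1}=1, q_{-2}=1, q_{-1}=0:
  i=0: a_0=10, p_0 = 10*1 + 0 = 10, q_0 = 10*0 + 1 = 1.
  i=1: a_1=11, p_1 = 11*10 + 1 = 111, q_1 = 11*1 + 0 = 11.
  i=2: a_2=7, p_2 = 7*111 + 10 = 787, q_2 = 7*11 + 1 = 78.
  i=3: a_3=3, p_3 = 3*787 + 111 = 2472, q_3 = 3*78 + 11 = 245.
  i=4: a_4=11, p_4 = 11*2472 + 787 = 27979, q_4 = 11*245 + 78 = 2773.
  i=5: a_5=12, p_5 = 12*27979 + 2472 = 338220, q_5 = 12*2773 + 245 = 33521.
  i=6: a_6=12, p_6 = 12*338220 + 27979 = 4086619, q_6 = 12*33521 + 2773 = 405025.
  i=7: a_7=3, p_7 = 3*4086619 + 338220 = 12598077, q_7 = 3*405025 + 33521 = 1248596.

10/1, 111/11, 787/78, 2472/245, 27979/2773, 338220/33521, 4086619/405025, 12598077/1248596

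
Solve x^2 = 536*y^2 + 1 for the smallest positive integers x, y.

(x, y) = (145925, 6303)

First expand sqrt(536) as a continued fraction. With x_i = (sqrt(536) + m_i)/d_i and (m_0, d_0) = (0, 1): a_0 = floor(sqrt(536)) = 23, since 23^2 = 529 <= 536 < 576 = 24^2.
Iterate m_{i+1} = d_i*a_i - m_i, d_{i+1} = (536 - m_{i+1}^2)/d_i, a_{i+1} = floor((a_0 + m_{i+1})/d_{i+1}):
  m_1 = 1*23 - 0 = 23, d_1 = (536 - 23^2)/1 = 7/1 = 7, a_1 = floor((23 + 23)/7) = 6.
  m_2 = 7*6 - 23 = 19, d_2 = (536 - 19^2)/7 = 175/7 = 25, a_2 = floor((23 + 19)/25) = 1.
  m_3 = 25*1 - 19 = 6, d_3 = (536 - 6^2)/25 = 500/25 = 20, a_3 = floor((23 + 6)/20) = 1.
  m_4 = 20*1 - 6 = 14, d_4 = (536 - 14^2)/20 = 340/20 = 17, a_4 = floor((23 + 14)/17) = 2.
  m_5 = 17*2 - 14 = 20, d_5 = (536 - 20^2)/17 = 136/17 = 8, a_5 = floor((23 + 20)/8) = 5.
  m_6 = 8*5 - 20 = 20, d_6 = (536 - 20^2)/8 = 136/8 = 17, a_6 = floor((23 + 20)/17) = 2.
  m_7 = 17*2 - 20 = 14, d_7 = (536 - 14^2)/17 = 340/17 = 20, a_7 = floor((23 + 14)/20) = 1.
  m_8 = 20*1 - 14 = 6, d_8 = (536 - 6^2)/20 = 500/20 = 25, a_8 = floor((23 + 6)/25) = 1.
  m_9 = 25*1 - 6 = 19, d_9 = (536 - 19^2)/25 = 175/25 = 7, a_9 = floor((23 + 19)/7) = 6.
  m_10 = 7*6 - 19 = 23, d_10 = (536 - 23^2)/7 = 7/7 = 1, a_10 = floor((23 + 23)/1) = 46.
  m_11 = 1*46 - 23 = 23, d_11 = (536 - 23^2)/1 = 7/1 = 7: (m_11, d_11) = (m_1, d_1) = (23, 7), so from here the quotients repeat a_1, ..., a_10; the period length is 10.
So sqrt(536) = [23; (6, 1, 1, 2, 5, 2, 1, 1, 6, 46)] with period length k = 10.
k is even, so the fundamental solution of x^2 - 536y^2 = 1 is (p_{k-1}, q_{k-1}) = (p_9, q_9); compute convergents through index 9.
Convergents (p_i = a_i*p_{i-1} + p_{i-2}, q_i = a_i*q_{i-1} + q_{i-2} with p_{-2}=0, p_{-1}=1, q_{-2}=1, q_{-1}=0):
  i=0: a_0=23, p_0 = 23*1 + 0 = 23, q_0 = 23*0 + 1 = 1.
  i=1: a_1=6, p_1 = 6*23 + 1 = 139, q_1 = 6*1 + 0 = 6.
  i=2: a_2=1, p_2 = 1*139 + 23 = 162, q_2 = 1*6 + 1 = 7.
  i=3: a_3=1, p_3 = 1*162 + 139 = 301, q_3 = 1*7 + 6 = 13.
  i=4: a_4=2, p_4 = 2*301 + 162 = 764, q_4 = 2*13 + 7 = 33.
  i=5: a_5=5, p_5 = 5*764 + 301 = 4121, q_5 = 5*33 + 13 = 178.
  i=6: a_6=2, p_6 = 2*4121 + 764 = 9006, q_6 = 2*178 + 33 = 389.
  i=7: a_7=1, p_7 = 1*9006 + 4121 = 13127, q_7 = 1*389 + 178 = 567.
  i=8: a_8=1, p_8 = 1*13127 + 9006 = 22133, q_8 = 1*567 + 389 = 956.
  i=9: a_9=6, p_9 = 6*22133 + 13127 = 145925, q_9 = 6*956 + 567 = 6303.
Check: 145925^2 - 536*6303^2 = 21294105625 - 21294105624 = 1, so (x, y) = (145925, 6303) solves the equation, and by the theorem it is the least positive solution.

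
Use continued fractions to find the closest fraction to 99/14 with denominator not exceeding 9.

64/9

Expand x = 99/14 as a continued fraction with the Euclidean algorithm:
  99 = 7*14 + 1, so a_0 = 7.
  14 = 14*1 + 0, so a_1 = 14.
so x = [7; 14].
Convergents (p_i = a_i*p_{i-1} + p_{i-2}, q_i = a_i*q_{i-1} + q_{i-2} with p_{-2}=0, p_{-1}=1, q_{-2}=1, q_{-1}=0), until the denominator exceeds 9:
  i=0: a_0=7, p_0 = 7*1 + 0 = 7, q_0 = 7*0 + 1 = 1.
  i=1: a_1=14, p_1 = 14*7 + 1 = 99, q_1 = 14*1 + 0 = 14.
q_1 = 14 > 9, so the last convergent with denominator <= 9 is p_0/q_0 = 7/1.
The closest fraction with denominator <= 9 is either p_0/q_0 or the intermediate fraction (k*p_0 + p_{-1})/(k*q_0 + q_{-1}) with the largest k >= 1 whose denominator stays <= 9; these approach x as k grows, and every other convergent or intermediate fraction in range is farther away.
Largest k: floor((9 - q_{-1})/q_0) = floor((9 - 0)/1) = 9 (using the seeds p_{-1} = 1, q_{-1} = 0).
That gives (9*7 + 1)/(9*1 + 0) = 64/9.
Compare the errors: |x - 7/1| = |99*1 - 7*14|/(14*1) = 1/14, and |x - 64/9| = |99*9 - 64*14|/(14*9) = 5/126.
Cross-multiplying, 5*14 = 70 < 126 = 1*126, so 5/126 is smaller: the intermediate fraction 64/9 is closer to x than 7/1.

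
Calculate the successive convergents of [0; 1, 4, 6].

Using the convergent recurrence p_i = a_i*p_{i-1} + p_{i-2}, q_i = a_i*q_{i-1} + q_{i-2} with p_{-2}=0, p_{-1}=1, q_{-2}=1, q_{-1}=0:
  i=0: a_0=0, p_0 = 0*1 + 0 = 0, q_0 = 0*0 + 1 = 1.
  i=1: a_1=1, p_1 = 1*0 + 1 = 1, q_1 = 1*1 + 0 = 1.
  i=2: a_2=4, p_2 = 4*1 + 0 = 4, q_2 = 4*1 + 1 = 5.
  i=3: a_3=6, p_3 = 6*4 + 1 = 25, q_3 = 6*5 + 1 = 31.

0/1, 1/1, 4/5, 25/31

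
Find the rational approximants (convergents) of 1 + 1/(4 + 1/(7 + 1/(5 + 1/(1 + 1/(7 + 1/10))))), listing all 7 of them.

Using the convergent recurrence p_i = a_i*p_{i-1} + p_{i-2}, q_i = a_i*q_{i-1} + q_{i-2} with p_{-2}=0, p_{-1}=1, q_{-2}=1, q_{-1}=0:
  i=0: a_0=1, p_0 = 1*1 + 0 = 1, q_0 = 1*0 + 1 = 1.
  i=1: a_1=4, p_1 = 4*1 + 1 = 5, q_1 = 4*1 + 0 = 4.
  i=2: a_2=7, p_2 = 7*5 + 1 = 36, q_2 = 7*4 + 1 = 29.
  i=3: a_3=5, p_3 = 5*36 + 5 = 185, q_3 = 5*29 + 4 = 149.
  i=4: a_4=1, p_4 = 1*185 + 36 = 221, q_4 = 1*149 + 29 = 178.
  i=5: a_5=7, p_5 = 7*221 + 185 = 1732, q_5 = 7*178 + 149 = 1395.
  i=6: a_6=10, p_6 = 10*1732 + 221 = 17541, q_6 = 10*1395 + 178 = 14128.

1/1, 5/4, 36/29, 185/149, 221/178, 1732/1395, 17541/14128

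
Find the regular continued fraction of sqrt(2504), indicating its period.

Write x_i = (sqrt(2504) + m_i)/d_i with (m_0, d_0) = (0, 1). a_0 = floor(sqrt(2504)) = 50, since 50^2 = 2500 <= 2504 < 2601 = 51^2.
Iterate m_{i+1} = d_i*a_i - m_i, d_{i+1} = (2504 - m_{i+1}^2)/d_i, a_{i+1} = floor((a_0 + m_{i+1})/d_{i+1}):
  m_1 = 1*50 - 0 = 50, d_1 = (2504 - 50^2)/1 = 4/1 = 4, a_1 = floor((50 + 50)/4) = 25.
  m_2 = 4*25 - 50 = 50, d_2 = (2504 - 50^2)/4 = 4/4 = 1, a_2 = floor((50 + 50)/1) = 100.
  m_3 = 1*100 - 50 = 50, d_3 = (2504 - 50^2)/1 = 4/1 = 4: (m_3, d_3) = (m_1, d_1) = (50, 4), so from here the quotients repeat a_1, a_2; the period length is 2.
Hence the expansion of sqrt(2504) is a_0 = 50 followed by the repeating block 25, 100 (period 2).

[50; (25, 100)]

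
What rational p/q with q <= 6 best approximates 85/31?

Expand x = 85/31 as a continued fraction with the Euclidean algorithm:
  85 = 2*31 + 23, so a_0 = 2.
  31 = 1*23 + 8, so a_1 = 1.
  23 = 2*8 + 7, so a_2 = 2.
  8 = 1*7 + 1, so a_3 = 1.
  7 = 7*1 + 0, so a_4 = 7.
so x = [2; 1, 2, 1, 7].
Convergents (p_i = a_i*p_{i-1} + p_{i-2}, q_i = a_i*q_{i-1} + q_{i-2} with p_{-2}=0, p_{-1}=1, q_{-2}=1, q_{-1}=0), until the denominator exceeds 6:
  i=0: a_0=2, p_0 = 2*1 + 0 = 2, q_0 = 2*0 + 1 = 1.
  i=1: a_1=1, p_1 = 1*2 + 1 = 3, q_1 = 1*1 + 0 = 1.
  i=2: a_2=2, p_2 = 2*3 + 2 = 8, q_2 = 2*1 + 1 = 3.
  i=3: a_3=1, p_3 = 1*8 + 3 = 11, q_3 = 1*3 + 1 = 4.
  i=4: a_4=7, p_4 = 7*11 + 8 = 85, q_4 = 7*4 + 3 = 31.
q_4 = 31 > 6, so the last convergent with denominator <= 6 is p_3/q_3 = 11/4.
The closest fraction with denominator <= 6 is either p_3/q_3 or the intermediate fraction (k*p_3 + p_2)/(k*q_3 + q_2) with the largest k >= 1 whose denominator stays <= 6; these approach x as k grows, and every other convergent or intermediate fraction in range is farther away.
Largest k: floor((6 - q_2)/q_3) = floor((6 - 3)/4) = 0.
Since k = 0, no intermediate fraction beyond p_3/q_3 has denominator <= 6, so the convergent 11/4 is the closest (its error is |85*4 - 11*31|/(31*4) = 1/124).

11/4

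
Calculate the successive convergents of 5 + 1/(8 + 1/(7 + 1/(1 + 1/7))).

Using the convergent recurrence p_i = a_i*p_{i-1} + p_{i-2}, q_i = a_i*q_{i-1} + q_{i-2} with p_{-2}=0, p_{-1}=1, q_{-2}=1, q_{-1}=0:
  i=0: a_0=5, p_0 = 5*1 + 0 = 5, q_0 = 5*0 + 1 = 1.
  i=1: a_1=8, p_1 = 8*5 + 1 = 41, q_1 = 8*1 + 0 = 8.
  i=2: a_2=7, p_2 = 7*41 + 5 = 292, q_2 = 7*8 + 1 = 57.
  i=3: a_3=1, p_3 = 1*292 + 41 = 333, q_3 = 1*57 + 8 = 65.
  i=4: a_4=7, p_4 = 7*333 + 292 = 2623, q_4 = 7*65 + 57 = 512.

5/1, 41/8, 292/57, 333/65, 2623/512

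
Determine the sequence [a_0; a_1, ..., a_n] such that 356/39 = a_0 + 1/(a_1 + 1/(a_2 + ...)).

[9; 7, 1, 4]

Run the Euclidean algorithm on 356 and 39; the successive quotients are the partial quotients a_0, a_1, ... (each step inverts the fractional part left over by the previous one):
  356 = 9*39 + 5, so a_0 = 9.
  39 = 7*5 + 4, so a_1 = 7.
  5 = 1*4 + 1, so a_2 = 1.
  4 = 4*1 + 0, so a_3 = 4.
The remainder reaches 0 after 4 divisions, so the expansion has 4 partial quotients, read off in order.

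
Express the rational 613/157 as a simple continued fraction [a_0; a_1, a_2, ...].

Run the Euclidean algorithm on 613 and 157; the successive quotients are the partial quotients a_0, a_1, ... (each step inverts the fractional part left over by the previous one):
  613 = 3*157 + 142, so a_0 = 3.
  157 = 1*142 + 15, so a_1 = 1.
  142 = 9*15 + 7, so a_2 = 9.
  15 = 2*7 + 1, so a_3 = 2.
  7 = 7*1 + 0, so a_4 = 7.
The remainder reaches 0 after 5 divisions, so the expansion has 5 partial quotients, read off in order.

[3; 1, 9, 2, 7]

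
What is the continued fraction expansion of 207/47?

[4; 2, 2, 9]

Run the Euclidean algorithm on 207 and 47; the successive quotients are the partial quotients a_0, a_1, ... (each step inverts the fractional part left over by the previous one):
  207 = 4*47 + 19, so a_0 = 4.
  47 = 2*19 + 9, so a_1 = 2.
  19 = 2*9 + 1, so a_2 = 2.
  9 = 9*1 + 0, so a_3 = 9.
The remainder reaches 0 after 4 divisions, so the expansion has 4 partial quotients, read off in order.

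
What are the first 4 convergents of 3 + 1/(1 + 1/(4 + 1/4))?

3/1, 4/1, 19/5, 80/21

Using the convergent recurrence p_i = a_i*p_{i-1} + p_{i-2}, q_i = a_i*q_{i-1} + q_{i-2} with p_{-2}=0, p_{-1}=1, q_{-2}=1, q_{-1}=0:
  i=0: a_0=3, p_0 = 3*1 + 0 = 3, q_0 = 3*0 + 1 = 1.
  i=1: a_1=1, p_1 = 1*3 + 1 = 4, q_1 = 1*1 + 0 = 1.
  i=2: a_2=4, p_2 = 4*4 + 3 = 19, q_2 = 4*1 + 1 = 5.
  i=3: a_3=4, p_3 = 4*19 + 4 = 80, q_3 = 4*5 + 1 = 21.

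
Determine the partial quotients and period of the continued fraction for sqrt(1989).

[44; (1, 1, 2, 21, 1, 8, 1, 21, 2, 1, 1, 88)]

Write x_i = (sqrt(1989) + m_i)/d_i with (m_0, d_0) = (0, 1). a_0 = floor(sqrt(1989)) = 44, since 44^2 = 1936 <= 1989 < 2025 = 45^2.
Iterate m_{i+1} = d_i*a_i - m_i, d_{i+1} = (1989 - m_{i+1}^2)/d_i, a_{i+1} = floor((a_0 + m_{i+1})/d_{i+1}):
  m_1 = 1*44 - 0 = 44, d_1 = (1989 - 44^2)/1 = 53/1 = 53, a_1 = floor((44 + 44)/53) = 1.
  m_2 = 53*1 - 44 = 9, d_2 = (1989 - 9^2)/53 = 1908/53 = 36, a_2 = floor((44 + 9)/36) = 1.
  m_3 = 36*1 - 9 = 27, d_3 = (1989 - 27^2)/36 = 1260/36 = 35, a_3 = floor((44 + 27)/35) = 2.
  m_4 = 35*2 - 27 = 43, d_4 = (1989 - 43^2)/35 = 140/35 = 4, a_4 = floor((44 + 43)/4) = 21.
  m_5 = 4*21 - 43 = 41, d_5 = (1989 - 41^2)/4 = 308/4 = 77, a_5 = floor((44 + 41)/77) = 1.
  m_6 = 77*1 - 41 = 36, d_6 = (1989 - 36^2)/77 = 693/77 = 9, a_6 = floor((44 + 36)/9) = 8.
  m_7 = 9*8 - 36 = 36, d_7 = (1989 - 36^2)/9 = 693/9 = 77, a_7 = floor((44 + 36)/77) = 1.
  m_8 = 77*1 - 36 = 41, d_8 = (1989 - 41^2)/77 = 308/77 = 4, a_8 = floor((44 + 41)/4) = 21.
  m_9 = 4*21 - 41 = 43, d_9 = (1989 - 43^2)/4 = 140/4 = 35, a_9 = floor((44 + 43)/35) = 2.
  m_10 = 35*2 - 43 = 27, d_10 = (1989 - 27^2)/35 = 1260/35 = 36, a_10 = floor((44 + 27)/36) = 1.
  m_11 = 36*1 - 27 = 9, d_11 = (1989 - 9^2)/36 = 1908/36 = 53, a_11 = floor((44 + 9)/53) = 1.
  m_12 = 53*1 - 9 = 44, d_12 = (1989 - 44^2)/53 = 53/53 = 1, a_12 = floor((44 + 44)/1) = 88.
  m_13 = 1*88 - 44 = 44, d_13 = (1989 - 44^2)/1 = 53/1 = 53: (m_13, d_13) = (m_1, d_1) = (44, 53), so from here the quotients repeat a_1, ..., a_12; the period length is 12.
Hence the expansion of sqrt(1989) is a_0 = 44 followed by the repeating block 1, 1, 2, 21, 1, 8, 1, 21, 2, 1, 1, 88 (period 12).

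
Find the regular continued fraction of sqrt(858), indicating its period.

[29; (3, 2, 3, 58)]

Write x_i = (sqrt(858) + m_i)/d_i with (m_0, d_0) = (0, 1). a_0 = floor(sqrt(858)) = 29, since 29^2 = 841 <= 858 < 900 = 30^2.
Iterate m_{i+1} = d_i*a_i - m_i, d_{i+1} = (858 - m_{i+1}^2)/d_i, a_{i+1} = floor((a_0 + m_{i+1})/d_{i+1}):
  m_1 = 1*29 - 0 = 29, d_1 = (858 - 29^2)/1 = 17/1 = 17, a_1 = floor((29 + 29)/17) = 3.
  m_2 = 17*3 - 29 = 22, d_2 = (858 - 22^2)/17 = 374/17 = 22, a_2 = floor((29 + 22)/22) = 2.
  m_3 = 22*2 - 22 = 22, d_3 = (858 - 22^2)/22 = 374/22 = 17, a_3 = floor((29 + 22)/17) = 3.
  m_4 = 17*3 - 22 = 29, d_4 = (858 - 29^2)/17 = 17/17 = 1, a_4 = floor((29 + 29)/1) = 58.
  m_5 = 1*58 - 29 = 29, d_5 = (858 - 29^2)/1 = 17/1 = 17: (m_5, d_5) = (m_1, d_1) = (29, 17), so from here the quotients repeat a_1, ..., a_4; the period length is 4.
Hence the expansion of sqrt(858) is a_0 = 29 followed by the repeating block 3, 2, 3, 58 (period 4).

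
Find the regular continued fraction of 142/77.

[1; 1, 5, 2, 2, 2]

Run the Euclidean algorithm on 142 and 77; the successive quotients are the partial quotients a_0, a_1, ... (each step inverts the fractional part left over by the previous one):
  142 = 1*77 + 65, so a_0 = 1.
  77 = 1*65 + 12, so a_1 = 1.
  65 = 5*12 + 5, so a_2 = 5.
  12 = 2*5 + 2, so a_3 = 2.
  5 = 2*2 + 1, so a_4 = 2.
  2 = 2*1 + 0, so a_5 = 2.
The remainder reaches 0 after 6 divisions, so the expansion has 6 partial quotients, read off in order.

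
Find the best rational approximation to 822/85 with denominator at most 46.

Expand x = 822/85 as a continued fraction with the Euclidean algorithm:
  822 = 9*85 + 57, so a_0 = 9.
  85 = 1*57 + 28, so a_1 = 1.
  57 = 2*28 + 1, so a_2 = 2.
  28 = 28*1 + 0, so a_3 = 28.
so x = [9; 1, 2, 28].
Convergents (p_i = a_i*p_{i-1} + p_{i-2}, q_i = a_i*q_{i-1} + q_{i-2} with p_{-2}=0, p_{-1}=1, q_{-2}=1, q_{-1}=0), until the denominator exceeds 46:
  i=0: a_0=9, p_0 = 9*1 + 0 = 9, q_0 = 9*0 + 1 = 1.
  i=1: a_1=1, p_1 = 1*9 + 1 = 10, q_1 = 1*1 + 0 = 1.
  i=2: a_2=2, p_2 = 2*10 + 9 = 29, q_2 = 2*1 + 1 = 3.
  i=3: a_3=28, p_3 = 28*29 + 10 = 822, q_3 = 28*3 + 1 = 85.
q_3 = 85 > 46, so the last convergent with denominator <= 46 is p_2/q_2 = 29/3.
The closest fraction with denominator <= 46 is either p_2/q_2 or the intermediate fraction (k*p_2 + p_1)/(k*q_2 + q_1) with the largest k >= 1 whose denominator stays <= 46; these approach x as k grows, and every other convergent or intermediate fraction in range is farther away.
Largest k: floor((46 - q_1)/q_2) = floor((46 - 1)/3) = 15.
That gives (15*29 + 10)/(15*3 + 1) = 445/46.
Compare the errors: |x - 29/3| = |822*3 - 29*85|/(85*3) = 1/255, and |x - 445/46| = |822*46 - 445*85|/(85*46) = 13/3910.
Cross-multiplying, 13*255 = 3315 < 3910 = 1*3910, so 13/3910 is smaller: the intermediate fraction 445/46 is closer to x than 29/3.

445/46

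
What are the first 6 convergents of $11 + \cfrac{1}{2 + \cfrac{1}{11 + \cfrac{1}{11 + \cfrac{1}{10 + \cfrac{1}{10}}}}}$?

11/1, 23/2, 264/23, 2927/255, 29534/2573, 298267/25985

Using the convergent recurrence p_i = a_i*p_{i-1} + p_{i-2}, q_i = a_i*q_{i-1} + q_{i-2} with p_{-2}=0, p_{-1}=1, q_{-2}=1, q_{-1}=0:
  i=0: a_0=11, p_0 = 11*1 + 0 = 11, q_0 = 11*0 + 1 = 1.
  i=1: a_1=2, p_1 = 2*11 + 1 = 23, q_1 = 2*1 + 0 = 2.
  i=2: a_2=11, p_2 = 11*23 + 11 = 264, q_2 = 11*2 + 1 = 23.
  i=3: a_3=11, p_3 = 11*264 + 23 = 2927, q_3 = 11*23 + 2 = 255.
  i=4: a_4=10, p_4 = 10*2927 + 264 = 29534, q_4 = 10*255 + 23 = 2573.
  i=5: a_5=10, p_5 = 10*29534 + 2927 = 298267, q_5 = 10*2573 + 255 = 25985.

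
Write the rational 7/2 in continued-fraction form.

[3; 2]

Run the Euclidean algorithm on 7 and 2; the successive quotients are the partial quotients a_0, a_1, ... (each step inverts the fractional part left over by the previous one):
  7 = 3*2 + 1, so a_0 = 3.
  2 = 2*1 + 0, so a_1 = 2.
The remainder reaches 0 after 2 divisions, so the expansion has 2 partial quotients, read off in order.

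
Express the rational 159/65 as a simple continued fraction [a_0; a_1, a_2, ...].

Run the Euclidean algorithm on 159 and 65; the successive quotients are the partial quotients a_0, a_1, ... (each step inverts the fractional part left over by the previous one):
  159 = 2*65 + 29, so a_0 = 2.
  65 = 2*29 + 7, so a_1 = 2.
  29 = 4*7 + 1, so a_2 = 4.
  7 = 7*1 + 0, so a_3 = 7.
The remainder reaches 0 after 4 divisions, so the expansion has 4 partial quotients, read off in order.

[2; 2, 4, 7]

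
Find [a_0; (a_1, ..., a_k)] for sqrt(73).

[8; (1, 1, 5, 5, 1, 1, 16)]

Write x_i = (sqrt(73) + m_i)/d_i with (m_0, d_0) = (0, 1). a_0 = floor(sqrt(73)) = 8, since 8^2 = 64 <= 73 < 81 = 9^2.
Iterate m_{i+1} = d_i*a_i - m_i, d_{i+1} = (73 - m_{i+1}^2)/d_i, a_{i+1} = floor((a_0 + m_{i+1})/d_{i+1}):
  m_1 = 1*8 - 0 = 8, d_1 = (73 - 8^2)/1 = 9/1 = 9, a_1 = floor((8 + 8)/9) = 1.
  m_2 = 9*1 - 8 = 1, d_2 = (73 - 1^2)/9 = 72/9 = 8, a_2 = floor((8 + 1)/8) = 1.
  m_3 = 8*1 - 1 = 7, d_3 = (73 - 7^2)/8 = 24/8 = 3, a_3 = floor((8 + 7)/3) = 5.
  m_4 = 3*5 - 7 = 8, d_4 = (73 - 8^2)/3 = 9/3 = 3, a_4 = floor((8 + 8)/3) = 5.
  m_5 = 3*5 - 8 = 7, d_5 = (73 - 7^2)/3 = 24/3 = 8, a_5 = floor((8 + 7)/8) = 1.
  m_6 = 8*1 - 7 = 1, d_6 = (73 - 1^2)/8 = 72/8 = 9, a_6 = floor((8 + 1)/9) = 1.
  m_7 = 9*1 - 1 = 8, d_7 = (73 - 8^2)/9 = 9/9 = 1, a_7 = floor((8 + 8)/1) = 16.
  m_8 = 1*16 - 8 = 8, d_8 = (73 - 8^2)/1 = 9/1 = 9: (m_8, d_8) = (m_1, d_1) = (8, 9), so from here the quotients repeat a_1, ..., a_7; the period length is 7.
Hence the expansion of sqrt(73) is a_0 = 8 followed by the repeating block 1, 1, 5, 5, 1, 1, 16 (period 7).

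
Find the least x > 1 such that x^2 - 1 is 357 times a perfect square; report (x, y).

(x, y) = (3401, 180)

First expand sqrt(357) as a continued fraction. With x_i = (sqrt(357) + m_i)/d_i and (m_0, d_0) = (0, 1): a_0 = floor(sqrt(357)) = 18, since 18^2 = 324 <= 357 < 361 = 19^2.
Iterate m_{i+1} = d_i*a_i - m_i, d_{i+1} = (357 - m_{i+1}^2)/d_i, a_{i+1} = floor((a_0 + m_{i+1})/d_{i+1}):
  m_1 = 1*18 - 0 = 18, d_1 = (357 - 18^2)/1 = 33/1 = 33, a_1 = floor((18 + 18)/33) = 1.
  m_2 = 33*1 - 18 = 15, d_2 = (357 - 15^2)/33 = 132/33 = 4, a_2 = floor((18 + 15)/4) = 8.
  m_3 = 4*8 - 15 = 17, d_3 = (357 - 17^2)/4 = 68/4 = 17, a_3 = floor((18 + 17)/17) = 2.
  m_4 = 17*2 - 17 = 17, d_4 = (357 - 17^2)/17 = 68/17 = 4, a_4 = floor((18 + 17)/4) = 8.
  m_5 = 4*8 - 17 = 15, d_5 = (357 - 15^2)/4 = 132/4 = 33, a_5 = floor((18 + 15)/33) = 1.
  m_6 = 33*1 - 15 = 18, d_6 = (357 - 18^2)/33 = 33/33 = 1, a_6 = floor((18 + 18)/1) = 36.
  m_7 = 1*36 - 18 = 18, d_7 = (357 - 18^2)/1 = 33/1 = 33: (m_7, d_7) = (m_1, d_1) = (18, 33), so from here the quotients repeat a_1, ..., a_6; the period length is 6.
So sqrt(357) = [18; (1, 8, 2, 8, 1, 36)] with period length k = 6.
k is even, so the fundamental solution of x^2 - 357y^2 = 1 is (p_{k-1}, q_{k-1}) = (p_5, q_5); compute convergents through index 5.
Convergents (p_i = a_i*p_{i-1} + p_{i-2}, q_i = a_i*q_{i-1} + q_{i-2} with p_{-2}=0, p_{-1}=1, q_{-2}=1, q_{-1}=0):
  i=0: a_0=18, p_0 = 18*1 + 0 = 18, q_0 = 18*0 + 1 = 1.
  i=1: a_1=1, p_1 = 1*18 + 1 = 19, q_1 = 1*1 + 0 = 1.
  i=2: a_2=8, p_2 = 8*19 + 18 = 170, q_2 = 8*1 + 1 = 9.
  i=3: a_3=2, p_3 = 2*170 + 19 = 359, q_3 = 2*9 + 1 = 19.
  i=4: a_4=8, p_4 = 8*359 + 170 = 3042, q_4 = 8*19 + 9 = 161.
  i=5: a_5=1, p_5 = 1*3042 + 359 = 3401, q_5 = 1*161 + 19 = 180.
Check: 3401^2 - 357*180^2 = 11566801 - 11566800 = 1, so (x, y) = (3401, 180) solves the equation, and by the theorem it is the least positive solution.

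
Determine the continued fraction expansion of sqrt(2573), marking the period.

Write x_i = (sqrt(2573) + m_i)/d_i with (m_0, d_0) = (0, 1). a_0 = floor(sqrt(2573)) = 50, since 50^2 = 2500 <= 2573 < 2601 = 51^2.
Iterate m_{i+1} = d_i*a_i - m_i, d_{i+1} = (2573 - m_{i+1}^2)/d_i, a_{i+1} = floor((a_0 + m_{i+1})/d_{i+1}):
  m_1 = 1*50 - 0 = 50, d_1 = (2573 - 50^2)/1 = 73/1 = 73, a_1 = floor((50 + 50)/73) = 1.
  m_2 = 73*1 - 50 = 23, d_2 = (2573 - 23^2)/73 = 2044/73 = 28, a_2 = floor((50 + 23)/28) = 2.
  m_3 = 28*2 - 23 = 33, d_3 = (2573 - 33^2)/28 = 1484/28 = 53, a_3 = floor((50 + 33)/53) = 1.
  m_4 = 53*1 - 33 = 20, d_4 = (2573 - 20^2)/53 = 2173/53 = 41, a_4 = floor((50 + 20)/41) = 1.
  m_5 = 41*1 - 20 = 21, d_5 = (2573 - 21^2)/41 = 2132/41 = 52, a_5 = floor((50 + 21)/52) = 1.
  m_6 = 52*1 - 21 = 31, d_6 = (2573 - 31^2)/52 = 1612/52 = 31, a_6 = floor((50 + 31)/31) = 2.
  m_7 = 31*2 - 31 = 31, d_7 = (2573 - 31^2)/31 = 1612/31 = 52, a_7 = floor((50 + 31)/52) = 1.
  m_8 = 52*1 - 31 = 21, d_8 = (2573 - 21^2)/52 = 2132/52 = 41, a_8 = floor((50 + 21)/41) = 1.
  m_9 = 41*1 - 21 = 20, d_9 = (2573 - 20^2)/41 = 2173/41 = 53, a_9 = floor((50 + 20)/53) = 1.
  m_10 = 53*1 - 20 = 33, d_10 = (2573 - 33^2)/53 = 1484/53 = 28, a_10 = floor((50 + 33)/28) = 2.
  m_11 = 28*2 - 33 = 23, d_11 = (2573 - 23^2)/28 = 2044/28 = 73, a_11 = floor((50 + 23)/73) = 1.
  m_12 = 73*1 - 23 = 50, d_12 = (2573 - 50^2)/73 = 73/73 = 1, a_12 = floor((50 + 50)/1) = 100.
  m_13 = 1*100 - 50 = 50, d_13 = (2573 - 50^2)/1 = 73/1 = 73: (m_13, d_13) = (m_1, d_1) = (50, 73), so from here the quotients repeat a_1, ..., a_12; the period length is 12.
Hence the expansion of sqrt(2573) is a_0 = 50 followed by the repeating block 1, 2, 1, 1, 1, 2, 1, 1, 1, 2, 1, 100 (period 12).

[50; (1, 2, 1, 1, 1, 2, 1, 1, 1, 2, 1, 100)]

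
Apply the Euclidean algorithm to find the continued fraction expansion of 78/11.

Run the Euclidean algorithm on 78 and 11; the successive quotients are the partial quotients a_0, a_1, ... (each step inverts the fractional part left over by the previous one):
  78 = 7*11 + 1, so a_0 = 7.
  11 = 11*1 + 0, so a_1 = 11.
The remainder reaches 0 after 2 divisions, so the expansion has 2 partial quotients, read off in order.

[7; 11]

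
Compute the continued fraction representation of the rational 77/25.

Run the Euclidean algorithm on 77 and 25; the successive quotients are the partial quotients a_0, a_1, ... (each step inverts the fractional part left over by the previous one):
  77 = 3*25 + 2, so a_0 = 3.
  25 = 12*2 + 1, so a_1 = 12.
  2 = 2*1 + 0, so a_2 = 2.
The remainder reaches 0 after 3 divisions, so the expansion has 3 partial quotients, read off in order.

[3; 12, 2]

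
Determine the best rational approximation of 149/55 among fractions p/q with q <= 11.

19/7

Expand x = 149/55 as a continued fraction with the Euclidean algorithm:
  149 = 2*55 + 39, so a_0 = 2.
  55 = 1*39 + 16, so a_1 = 1.
  39 = 2*16 + 7, so a_2 = 2.
  16 = 2*7 + 2, so a_3 = 2.
  7 = 3*2 + 1, so a_4 = 3.
  2 = 2*1 + 0, so a_5 = 2.
so x = [2; 1, 2, 2, 3, 2].
Convergents (p_i = a_i*p_{i-1} + p_{i-2}, q_i = a_i*q_{i-1} + q_{i-2} with p_{-2}=0, p_{-1}=1, q_{-2}=1, q_{-1}=0), until the denominator exceeds 11:
  i=0: a_0=2, p_0 = 2*1 + 0 = 2, q_0 = 2*0 + 1 = 1.
  i=1: a_1=1, p_1 = 1*2 + 1 = 3, q_1 = 1*1 + 0 = 1.
  i=2: a_2=2, p_2 = 2*3 + 2 = 8, q_2 = 2*1 + 1 = 3.
  i=3: a_3=2, p_3 = 2*8 + 3 = 19, q_3 = 2*3 + 1 = 7.
  i=4: a_4=3, p_4 = 3*19 + 8 = 65, q_4 = 3*7 + 3 = 24.
q_4 = 24 > 11, so the last convergent with denominator <= 11 is p_3/q_3 = 19/7.
The closest fraction with denominator <= 11 is either p_3/q_3 or the intermediate fraction (k*p_3 + p_2)/(k*q_3 + q_2) with the largest k >= 1 whose denominator stays <= 11; these approach x as k grows, and every other convergent or intermediate fraction in range is farther away.
Largest k: floor((11 - q_2)/q_3) = floor((11 - 3)/7) = 1.
That gives (1*19 + 8)/(1*7 + 3) = 27/10.
Compare the errors: |x - 19/7| = |149*7 - 19*55|/(55*7) = 2/385, and |x - 27/10| = |149*10 - 27*55|/(55*10) = 5/550.
Cross-multiplying, 2*550 = 1100 < 1925 = 5*385, so 2/385 is smaller: the convergent 19/7 is closer to x than 27/10.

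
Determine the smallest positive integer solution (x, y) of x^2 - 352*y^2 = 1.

(x, y) = (77617, 4137)

First expand sqrt(352) as a continued fraction. With x_i = (sqrt(352) + m_i)/d_i and (m_0, d_0) = (0, 1): a_0 = floor(sqrt(352)) = 18, since 18^2 = 324 <= 352 < 361 = 19^2.
Iterate m_{i+1} = d_i*a_i - m_i, d_{i+1} = (352 - m_{i+1}^2)/d_i, a_{i+1} = floor((a_0 + m_{i+1})/d_{i+1}):
  m_1 = 1*18 - 0 = 18, d_1 = (352 - 18^2)/1 = 28/1 = 28, a_1 = floor((18 + 18)/28) = 1.
  m_2 = 28*1 - 18 = 10, d_2 = (352 - 10^2)/28 = 252/28 = 9, a_2 = floor((18 + 10)/9) = 3.
  m_3 = 9*3 - 10 = 17, d_3 = (352 - 17^2)/9 = 63/9 = 7, a_3 = floor((18 + 17)/7) = 5.
  m_4 = 7*5 - 17 = 18, d_4 = (352 - 18^2)/7 = 28/7 = 4, a_4 = floor((18 + 18)/4) = 9.
  m_5 = 4*9 - 18 = 18, d_5 = (352 - 18^2)/4 = 28/4 = 7, a_5 = floor((18 + 18)/7) = 5.
  m_6 = 7*5 - 18 = 17, d_6 = (352 - 17^2)/7 = 63/7 = 9, a_6 = floor((18 + 17)/9) = 3.
  m_7 = 9*3 - 17 = 10, d_7 = (352 - 10^2)/9 = 252/9 = 28, a_7 = floor((18 + 10)/28) = 1.
  m_8 = 28*1 - 10 = 18, d_8 = (352 - 18^2)/28 = 28/28 = 1, a_8 = floor((18 + 18)/1) = 36.
  m_9 = 1*36 - 18 = 18, d_9 = (352 - 18^2)/1 = 28/1 = 28: (m_9, d_9) = (m_1, d_1) = (18, 28), so from here the quotients repeat a_1, ..., a_8; the period length is 8.
So sqrt(352) = [18; (1, 3, 5, 9, 5, 3, 1, 36)] with period length k = 8.
k is even, so the fundamental solution of x^2 - 352y^2 = 1 is (p_{k-1}, q_{k-1}) = (p_7, q_7); compute convergents through index 7.
Convergents (p_i = a_i*p_{i-1} + p_{i-2}, q_i = a_i*q_{i-1} + q_{i-2} with p_{-2}=0, p_{-1}=1, q_{-2}=1, q_{-1}=0):
  i=0: a_0=18, p_0 = 18*1 + 0 = 18, q_0 = 18*0 + 1 = 1.
  i=1: a_1=1, p_1 = 1*18 + 1 = 19, q_1 = 1*1 + 0 = 1.
  i=2: a_2=3, p_2 = 3*19 + 18 = 75, q_2 = 3*1 + 1 = 4.
  i=3: a_3=5, p_3 = 5*75 + 19 = 394, q_3 = 5*4 + 1 = 21.
  i=4: a_4=9, p_4 = 9*394 + 75 = 3621, q_4 = 9*21 + 4 = 193.
  i=5: a_5=5, p_5 = 5*3621 + 394 = 18499, q_5 = 5*193 + 21 = 986.
  i=6: a_6=3, p_6 = 3*18499 + 3621 = 59118, q_6 = 3*986 + 193 = 3151.
  i=7: a_7=1, p_7 = 1*59118 + 18499 = 77617, q_7 = 1*3151 + 986 = 4137.
Check: 77617^2 - 352*4137^2 = 6024398689 - 6024398688 = 1, so (x, y) = (77617, 4137) solves the equation, and by the theorem it is the least positive solution.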